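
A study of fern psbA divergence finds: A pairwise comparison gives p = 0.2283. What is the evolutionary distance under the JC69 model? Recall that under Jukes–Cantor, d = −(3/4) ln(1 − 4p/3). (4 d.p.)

0.2722

d = −(3/4) ln(1 − 4p/3) = −0.75 ln(1 − 0.3044) = −0.75 ln(0.6956)
  = −0.75 × (-0.362980) = 0.272235 substitutions/site.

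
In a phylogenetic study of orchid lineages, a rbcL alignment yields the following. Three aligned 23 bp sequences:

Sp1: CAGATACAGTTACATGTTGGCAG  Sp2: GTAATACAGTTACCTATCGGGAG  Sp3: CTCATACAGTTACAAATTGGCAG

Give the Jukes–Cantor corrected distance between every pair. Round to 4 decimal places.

d(Sp1,Sp2) = 0.3904, d(Sp1,Sp3) = 0.1979, d(Sp2,Sp3) = 0.3206

Sp1–Sp2: 7/23 sites differ → p ≈ 0.304348, d = −0.75 ln(1 − 0.405797) = 0.390401 ≈ 0.3904.
Sp1–Sp3: 4/23 sites differ → p ≈ 0.173913, d = −0.75 ln(1 − 0.231884) = 0.197861 ≈ 0.1979.
Sp2–Sp3: 6/23 sites differ → p ≈ 0.26087, d = −0.75 ln(1 − 0.347827) = 0.320584 ≈ 0.3206.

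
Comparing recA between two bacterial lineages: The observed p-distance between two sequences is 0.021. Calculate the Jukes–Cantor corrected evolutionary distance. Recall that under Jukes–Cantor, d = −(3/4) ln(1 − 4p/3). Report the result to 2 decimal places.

0.02

d = −(3/4) ln(1 − 4p/3) = −0.75 ln(1 − 0.028) = −0.75 ln(0.972)
  = −0.75 × (-0.028399) = 0.021299 substitutions/site.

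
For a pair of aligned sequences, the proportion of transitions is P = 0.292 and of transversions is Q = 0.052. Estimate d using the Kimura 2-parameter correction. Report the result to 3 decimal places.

0.533

Under the Kimura two-parameter model, d = −½ ln(1 − 2P − Q) − ¼ ln(1 − 2Q).
1 − 2P − Q = 0.364, giving −½ ln(0.364) = 0.505301.
1 − 2Q = 0.896, giving −¼ ln(0.896) = 0.027454.
d = 0.505301 + 0.027454 = 0.532755.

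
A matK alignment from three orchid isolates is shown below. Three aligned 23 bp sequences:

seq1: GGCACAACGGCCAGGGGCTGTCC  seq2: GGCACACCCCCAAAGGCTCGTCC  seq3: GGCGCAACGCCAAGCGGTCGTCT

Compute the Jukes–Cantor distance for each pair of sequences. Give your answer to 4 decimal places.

d(seq1,seq2) = 0.4674, d(seq1,seq3) = 0.3904, d(seq2,seq3) = 0.3904

seq1–seq2: 8/23 sites differ → p ≈ 0.347826, d = −0.75 ln(1 − 0.463768) = 0.467391 ≈ 0.4674.
seq1–seq3: 7/23 sites differ → p ≈ 0.304348, d = −0.75 ln(1 − 0.405797) = 0.390401 ≈ 0.3904.
seq2–seq3: 7/23 sites differ → p ≈ 0.304348, d = −0.75 ln(1 − 0.405797) = 0.390401 ≈ 0.3904.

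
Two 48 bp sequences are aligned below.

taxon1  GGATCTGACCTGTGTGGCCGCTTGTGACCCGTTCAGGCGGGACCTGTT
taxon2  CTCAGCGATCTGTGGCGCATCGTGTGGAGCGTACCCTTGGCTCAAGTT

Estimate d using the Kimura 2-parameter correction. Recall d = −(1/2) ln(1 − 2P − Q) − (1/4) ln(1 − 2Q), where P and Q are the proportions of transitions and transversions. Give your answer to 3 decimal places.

Of 48 sites, 4 differences are transitions and 20 are transversions, so P = 4/48 ≈ 0.083333 and Q = 20/48 ≈ 0.416667.
Under the Kimura two-parameter model, d = −½ ln(1 − 2P − Q) − ¼ ln(1 − 2Q).
1 − 2P − Q = 0.416667, giving −½ ln(0.416667) = 0.437734.
1 − 2Q = 0.166666, giving −¼ ln(0.166666) = 0.447941.
d = 0.437734 + 0.447941 = 0.885675.

0.886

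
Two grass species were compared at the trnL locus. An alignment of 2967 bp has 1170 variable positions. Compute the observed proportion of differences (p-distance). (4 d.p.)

p = 1170/2967 = 0.394337… ≈ 0.3943 (to 4 d.p.).

0.3943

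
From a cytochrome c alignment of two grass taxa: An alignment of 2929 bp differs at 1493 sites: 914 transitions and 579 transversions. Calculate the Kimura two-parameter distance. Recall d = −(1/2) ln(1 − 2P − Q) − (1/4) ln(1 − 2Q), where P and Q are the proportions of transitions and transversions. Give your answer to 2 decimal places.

P = 914/2929 ≈ 0.312052 and Q = 579/2929 ≈ 0.197678.
Under the Kimura two-parameter model, d = −½ ln(1 − 2P − Q) − ¼ ln(1 − 2Q).
1 − 2P − Q = 0.178218, giving −½ ln(0.178218) = 0.862374.
1 − 2Q = 0.604644, giving −¼ ln(0.604644) = 0.125779.
d = 0.862374 + 0.125779 = 0.988153.

0.99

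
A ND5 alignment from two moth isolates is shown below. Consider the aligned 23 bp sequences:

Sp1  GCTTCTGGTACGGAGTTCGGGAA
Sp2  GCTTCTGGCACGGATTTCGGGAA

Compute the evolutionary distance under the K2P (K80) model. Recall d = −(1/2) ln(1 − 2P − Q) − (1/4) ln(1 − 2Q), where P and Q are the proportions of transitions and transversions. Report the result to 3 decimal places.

Of 23 sites, 1 differences are transitions and 1 are transversions, so P = 1/23 ≈ 0.043478 and Q = 1/23 ≈ 0.043478.
Under the Kimura two-parameter model, d = −½ ln(1 − 2P − Q) − ¼ ln(1 − 2Q).
1 − 2P − Q = 0.869566, giving −½ ln(0.869566) = 0.069881.
1 − 2Q = 0.913044, giving −¼ ln(0.913044) = 0.022743.
d = 0.069881 + 0.022743 = 0.092624.

0.093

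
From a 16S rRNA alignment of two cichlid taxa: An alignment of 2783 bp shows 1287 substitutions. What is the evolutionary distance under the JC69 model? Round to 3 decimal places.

0.719

p = 1287/2783 ≈ 0.462451.
d = −(3/4) ln(1 − 4p/3) = −0.75 ln(1 − 0.616601) = −0.75 ln(0.383399)
  = −0.75 × (-0.958679) = 0.719009 substitutions/site.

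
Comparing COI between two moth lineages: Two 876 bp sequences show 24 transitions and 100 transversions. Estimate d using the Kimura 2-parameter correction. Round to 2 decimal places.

0.16

P = 24/876 ≈ 0.027397 and Q = 100/876 ≈ 0.114155.
Under the Kimura two-parameter model, d = −½ ln(1 − 2P − Q) − ¼ ln(1 − 2Q).
1 − 2P − Q = 0.831051, giving −½ ln(0.831051) = 0.092532.
1 − 2Q = 0.77169, giving −¼ ln(0.77169) = 0.064793.
d = 0.092532 + 0.064793 = 0.157325.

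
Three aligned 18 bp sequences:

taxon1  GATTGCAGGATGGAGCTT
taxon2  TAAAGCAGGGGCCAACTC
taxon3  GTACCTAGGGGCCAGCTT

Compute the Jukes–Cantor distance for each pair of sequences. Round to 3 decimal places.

taxon1–taxon2: 9/18 sites differ → p = 0.5, d = −0.75 ln(1 − 0.666667) = 0.823960 ≈ 0.824.
taxon1–taxon3: 9/18 sites differ → p = 0.5, d = −0.75 ln(1 − 0.666667) = 0.823960 ≈ 0.824.
taxon2–taxon3: 7/18 sites differ → p ≈ 0.388889, d = −0.75 ln(1 − 0.518519) = 0.548166 ≈ 0.548.

d(taxon1,taxon2) = 0.824, d(taxon1,taxon3) = 0.824, d(taxon2,taxon3) = 0.548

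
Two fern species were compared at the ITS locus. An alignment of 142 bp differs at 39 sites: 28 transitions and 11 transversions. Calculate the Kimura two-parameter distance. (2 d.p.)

P = 28/142 ≈ 0.197183 and Q = 11/142 ≈ 0.077465.
Under the Kimura two-parameter model, d = −½ ln(1 − 2P − Q) − ¼ ln(1 − 2Q).
1 − 2P − Q = 0.528169, giving −½ ln(0.528169) = 0.319169.
1 − 2Q = 0.84507, giving −¼ ln(0.84507) = 0.042084.
d = 0.319169 + 0.042084 = 0.361253.

0.36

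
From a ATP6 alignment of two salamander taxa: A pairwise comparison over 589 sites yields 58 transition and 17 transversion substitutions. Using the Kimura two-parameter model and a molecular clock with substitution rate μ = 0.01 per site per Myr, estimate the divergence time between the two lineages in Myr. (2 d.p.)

7.14

P = 58/589 ≈ 0.098472 and Q = 17/589 ≈ 0.028862.
Under the Kimura two-parameter model, d = −½ ln(1 − 2P − Q) − ¼ ln(1 − 2Q).
1 − 2P − Q = 0.774194, giving −½ ln(0.774194) = 0.127966.
1 − 2Q = 0.942276, giving −¼ ln(0.942276) = 0.014864.
d = 0.127966 + 0.014864 = 0.142830.
Under a molecular clock d = 2μt, so t = d/(2μ) = 0.142830 / (2 × 0.01) = 7.14 Myr.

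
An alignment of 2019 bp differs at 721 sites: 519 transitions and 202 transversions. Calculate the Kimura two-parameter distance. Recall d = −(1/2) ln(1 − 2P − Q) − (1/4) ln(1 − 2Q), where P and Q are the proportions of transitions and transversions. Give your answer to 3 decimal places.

0.532

P = 519/2019 ≈ 0.257058 and Q = 202/2019 ≈ 0.10005.
Under the Kimura two-parameter model, d = −½ ln(1 − 2P − Q) − ¼ ln(1 − 2Q).
1 − 2P − Q = 0.385834, giving −½ ln(0.385834) = 0.476174.
1 − 2Q = 0.7999, giving −¼ ln(0.7999) = 0.055817.
d = 0.476174 + 0.055817 = 0.531991.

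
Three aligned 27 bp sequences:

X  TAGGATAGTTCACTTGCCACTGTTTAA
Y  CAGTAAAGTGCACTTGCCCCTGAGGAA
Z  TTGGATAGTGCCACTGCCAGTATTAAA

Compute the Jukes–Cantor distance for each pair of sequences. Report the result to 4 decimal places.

X–Y: 8/27 sites differ → p ≈ 0.296296, d = −0.75 ln(1 − 0.395061) = 0.376971 ≈ 0.3770.
X–Z: 8/27 sites differ → p ≈ 0.296296, d = −0.75 ln(1 − 0.395061) = 0.376971 ≈ 0.3770.
Y–Z: 13/27 sites differ → p ≈ 0.481481, d = −0.75 ln(1 − 0.641975) = 0.770364 ≈ 0.7704.

d(X,Y) = 0.3770, d(X,Z) = 0.3770, d(Y,Z) = 0.7704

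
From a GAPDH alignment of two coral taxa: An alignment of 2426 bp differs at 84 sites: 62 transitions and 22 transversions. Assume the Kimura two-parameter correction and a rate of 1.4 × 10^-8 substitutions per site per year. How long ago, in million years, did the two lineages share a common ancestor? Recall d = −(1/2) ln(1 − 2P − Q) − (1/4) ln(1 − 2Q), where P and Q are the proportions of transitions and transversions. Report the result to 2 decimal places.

P = 62/2426 ≈ 0.025556 and Q = 22/2426 ≈ 0.009068.
Under the Kimura two-parameter model, d = −½ ln(1 − 2P − Q) − ¼ ln(1 − 2Q).
1 − 2P − Q = 0.93982, giving −½ ln(0.93982) = 0.031033.
1 − 2Q = 0.981864, giving −¼ ln(0.981864) = 0.004576.
d = 0.031033 + 0.004576 = 0.035609.
Under a molecular clock d = 2μt, so t = d/(2μ) = 0.035609 / (2 × 1.4 × 10^-8) = 1.27 million years.

1.27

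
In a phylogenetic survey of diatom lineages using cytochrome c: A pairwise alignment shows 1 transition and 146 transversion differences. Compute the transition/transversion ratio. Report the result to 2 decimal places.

R = 1/146 = 0.006849… ≈ 0.01 (to 2 d.p.).

0.01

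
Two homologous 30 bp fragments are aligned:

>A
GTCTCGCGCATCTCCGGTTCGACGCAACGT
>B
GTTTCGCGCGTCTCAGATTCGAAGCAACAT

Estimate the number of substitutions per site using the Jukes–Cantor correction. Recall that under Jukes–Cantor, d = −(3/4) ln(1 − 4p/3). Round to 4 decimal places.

0.2326

The sequences differ at 6 of 30 sites (3, 10, 15, 17, 23, 29), so p = 6/30 = 0.2.
d = −(3/4) ln(1 − 4p/3) = −0.75 ln(1 − 0.266667) = −0.75 ln(0.733333)
  = −0.75 × (-0.310155) = 0.232616 substitutions/site.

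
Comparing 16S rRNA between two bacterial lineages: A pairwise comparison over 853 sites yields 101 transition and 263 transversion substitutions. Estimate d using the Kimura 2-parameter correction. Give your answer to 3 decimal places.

P = 101/853 ≈ 0.118406 and Q = 263/853 ≈ 0.308324.
Under the Kimura two-parameter model, d = −½ ln(1 − 2P − Q) − ¼ ln(1 − 2Q).
1 − 2P − Q = 0.454864, giving −½ ln(0.454864) = 0.393878.
1 − 2Q = 0.383352, giving −¼ ln(0.383352) = 0.239700.
d = 0.393878 + 0.239700 = 0.633578.

0.634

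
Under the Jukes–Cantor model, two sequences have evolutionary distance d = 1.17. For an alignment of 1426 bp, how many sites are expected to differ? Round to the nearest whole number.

Invert JC69: p = (3/4)(1 − e^(−4d/3)) = 0.75 × (1 − e^(-1.56)) = 0.75 × (1 − 0.210136) = 0.592398.
Expected differing sites = pL ≈ 0.592398 × 1426 = 844.759548 ≈ 845.

845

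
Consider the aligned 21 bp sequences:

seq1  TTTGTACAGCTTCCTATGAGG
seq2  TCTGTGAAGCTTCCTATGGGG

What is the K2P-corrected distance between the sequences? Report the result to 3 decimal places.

Of 21 sites, 3 differences are transitions and 1 are transversions, so P = 3/21 ≈ 0.142857 and Q = 1/21 ≈ 0.047619.
Under the Kimura two-parameter model, d = −½ ln(1 − 2P − Q) − ¼ ln(1 − 2Q).
1 − 2P − Q = 0.666667, giving −½ ln(0.666667) = 0.202732.
1 − 2Q = 0.904762, giving −¼ ln(0.904762) = 0.025021.
d = 0.202732 + 0.025021 = 0.227753.

0.228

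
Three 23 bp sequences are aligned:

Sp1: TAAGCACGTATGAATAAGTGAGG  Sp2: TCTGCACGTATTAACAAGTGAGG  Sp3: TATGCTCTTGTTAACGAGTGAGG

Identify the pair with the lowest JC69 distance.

Sp1 and Sp2

Sp1–Sp2: 4/23 differ, p = 0.174, d = 0.198.
Sp1–Sp3: 7/23 differ, p = 0.304, d = 0.390.
Sp2–Sp3: 5/23 differ, p = 0.217, d = 0.257.
The smallest distance is between Sp1 and Sp2.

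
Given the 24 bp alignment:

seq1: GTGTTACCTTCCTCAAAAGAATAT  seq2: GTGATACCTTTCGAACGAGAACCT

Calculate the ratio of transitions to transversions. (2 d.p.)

Transitions are A↔G and C↔T; transversions are all other mismatches.
Transitions: 3. Transversions: 5.
R = 3/5 = 0.60.

0.60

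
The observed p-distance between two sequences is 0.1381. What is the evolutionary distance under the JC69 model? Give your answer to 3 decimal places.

0.153

d = −(3/4) ln(1 − 4p/3) = −0.75 ln(1 − 0.184133) = −0.75 ln(0.815867)
  = −0.75 × (-0.203504) = 0.152628 substitutions/site.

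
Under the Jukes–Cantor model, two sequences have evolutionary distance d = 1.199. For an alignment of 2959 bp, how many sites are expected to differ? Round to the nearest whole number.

1771

Invert JC69: p = (3/4)(1 − e^(−4d/3)) = 0.75 × (1 − e^(-1.598667)) = 0.75 × (1 − 0.202166) = 0.598376.
Expected differing sites = pL ≈ 0.598376 × 2959 = 1770.594584 ≈ 1771.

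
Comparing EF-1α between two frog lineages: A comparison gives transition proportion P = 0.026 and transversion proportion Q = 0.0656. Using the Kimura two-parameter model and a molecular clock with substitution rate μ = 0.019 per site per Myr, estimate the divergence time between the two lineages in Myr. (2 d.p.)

2.57

Under the Kimura two-parameter model, d = −½ ln(1 − 2P − Q) − ¼ ln(1 − 2Q).
1 − 2P − Q = 0.8824, giving −½ ln(0.8824) = 0.062555.
1 − 2Q = 0.8688, giving −¼ ln(0.8688) = 0.035161.
d = 0.062555 + 0.035161 = 0.097716.
Under a molecular clock d = 2μt, so t = d/(2μ) = 0.097716 / (2 × 0.019) = 2.57 Myr.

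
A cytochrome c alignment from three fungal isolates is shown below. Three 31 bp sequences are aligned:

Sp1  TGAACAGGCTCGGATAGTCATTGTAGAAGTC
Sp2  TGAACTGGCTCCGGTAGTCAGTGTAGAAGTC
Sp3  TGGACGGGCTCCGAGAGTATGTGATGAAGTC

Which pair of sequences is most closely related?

Sp1–Sp2: 4/31 differ, p = 0.129, d = 0.142.
Sp1–Sp3: 9/31 differ, p = 0.290, d = 0.367.
Sp2–Sp3: 8/31 differ, p = 0.258, d = 0.316.
The smallest distance is between Sp1 and Sp2.

Sp1 and Sp2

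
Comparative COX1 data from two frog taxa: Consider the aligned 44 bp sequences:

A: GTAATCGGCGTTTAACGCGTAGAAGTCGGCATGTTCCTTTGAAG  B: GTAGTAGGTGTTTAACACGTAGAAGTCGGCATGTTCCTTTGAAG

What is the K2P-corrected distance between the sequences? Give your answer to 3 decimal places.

0.098

Of 44 sites, 3 differences are transitions and 1 are transversions, so P = 3/44 ≈ 0.068182 and Q = 1/44 ≈ 0.022727.
Under the Kimura two-parameter model, d = −½ ln(1 − 2P − Q) − ¼ ln(1 − 2Q).
1 − 2P − Q = 0.840909, giving −½ ln(0.840909) = 0.086636.
1 − 2Q = 0.954546, giving −¼ ln(0.954546) = 0.011630.
d = 0.086636 + 0.011630 = 0.098266.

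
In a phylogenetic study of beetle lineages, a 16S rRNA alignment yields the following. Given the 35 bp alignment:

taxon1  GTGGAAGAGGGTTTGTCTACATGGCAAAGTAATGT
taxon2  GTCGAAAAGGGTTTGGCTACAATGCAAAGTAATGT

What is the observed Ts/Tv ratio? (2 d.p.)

Transitions are A↔G and C↔T; transversions are all other mismatches.
Transitions: 1. Transversions: 4.
R = 1/4 = 0.25.

0.25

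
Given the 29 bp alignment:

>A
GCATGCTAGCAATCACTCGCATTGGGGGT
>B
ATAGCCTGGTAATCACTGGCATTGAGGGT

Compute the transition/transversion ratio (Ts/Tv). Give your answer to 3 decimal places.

1.667

Transitions are A↔G and C↔T; transversions are all other mismatches.
Transitions: 5. Transversions: 3.
R = 5/3 = 1.666666… ≈ 1.667 (to 3 d.p.).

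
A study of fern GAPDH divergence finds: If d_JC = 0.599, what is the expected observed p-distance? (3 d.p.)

p = (3/4)(1 − e^(−4d/3)) = 0.75 × (1 − e^(-0.798667)) = 0.75 × (1 − 0.449928) = 0.412554.

0.413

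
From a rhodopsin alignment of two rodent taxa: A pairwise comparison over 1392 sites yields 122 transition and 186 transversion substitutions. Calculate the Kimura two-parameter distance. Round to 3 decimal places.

P = 122/1392 ≈ 0.087644 and Q = 186/1392 ≈ 0.133621.
Under the Kimura two-parameter model, d = −½ ln(1 − 2P − Q) − ¼ ln(1 − 2Q).
1 − 2P − Q = 0.691091, giving −½ ln(0.691091) = 0.184742.
1 − 2Q = 0.732758, giving −¼ ln(0.732758) = 0.077735.
d = 0.184742 + 0.077735 = 0.262477.

0.262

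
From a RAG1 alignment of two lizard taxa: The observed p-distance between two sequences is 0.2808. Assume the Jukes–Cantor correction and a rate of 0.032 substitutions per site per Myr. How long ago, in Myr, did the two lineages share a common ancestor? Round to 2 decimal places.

5.50

d = −(3/4) ln(1 − 4p/3) = −0.75 ln(1 − 0.3744) = −0.75 ln(0.6256)
  = −0.75 × (-0.469044) = 0.351783 substitutions/site.
Under a molecular clock d = 2μt, so t = d/(2μ) = 0.351783 / (2 × 0.032) = 5.50 Myr.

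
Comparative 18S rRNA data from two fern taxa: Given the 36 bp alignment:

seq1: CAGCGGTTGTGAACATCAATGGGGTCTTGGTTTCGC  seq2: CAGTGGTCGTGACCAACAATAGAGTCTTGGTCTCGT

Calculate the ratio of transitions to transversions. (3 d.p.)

3.000

Transitions are A↔G and C↔T; transversions are all other mismatches.
Transitions: 6. Transversions: 2.
R = 6/2 = 3.000.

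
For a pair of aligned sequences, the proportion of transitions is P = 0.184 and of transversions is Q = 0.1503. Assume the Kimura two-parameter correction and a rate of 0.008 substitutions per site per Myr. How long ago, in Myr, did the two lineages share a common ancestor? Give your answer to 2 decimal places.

28.41

Under the Kimura two-parameter model, d = −½ ln(1 − 2P − Q) − ¼ ln(1 − 2Q).
1 − 2P − Q = 0.4817, giving −½ ln(0.4817) = 0.365217.
1 − 2Q = 0.6994, giving −¼ ln(0.6994) = 0.089383.
d = 0.365217 + 0.089383 = 0.454600.
Under a molecular clock d = 2μt, so t = d/(2μ) = 0.454600 / (2 × 0.008) = 28.41 Myr.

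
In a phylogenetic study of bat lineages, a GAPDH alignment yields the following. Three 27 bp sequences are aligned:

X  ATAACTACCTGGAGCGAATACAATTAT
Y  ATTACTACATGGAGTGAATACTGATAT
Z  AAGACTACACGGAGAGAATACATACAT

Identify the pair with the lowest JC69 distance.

X and Y

X–Y: 6/27 differ, p = 0.222, d = 0.264.
X–Z: 8/27 differ, p = 0.296, d = 0.377.
Y–Z: 7/27 differ, p = 0.259, d = 0.318.
The smallest distance is between X and Y.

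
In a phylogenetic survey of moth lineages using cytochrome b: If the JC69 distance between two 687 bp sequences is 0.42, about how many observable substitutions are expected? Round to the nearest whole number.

221

Invert JC69: p = (3/4)(1 − e^(−4d/3)) = 0.75 × (1 − e^(-0.56)) = 0.75 × (1 − 0.571209) = 0.321593.
Expected differing sites = pL ≈ 0.321593 × 687 = 220.934391 ≈ 221.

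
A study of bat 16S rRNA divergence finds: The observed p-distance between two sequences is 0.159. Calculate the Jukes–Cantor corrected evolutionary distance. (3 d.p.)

0.179

d = −(3/4) ln(1 − 4p/3) = −0.75 ln(1 − 0.212) = −0.75 ln(0.788)
  = −0.75 × (-0.238257) = 0.178693 substitutions/site.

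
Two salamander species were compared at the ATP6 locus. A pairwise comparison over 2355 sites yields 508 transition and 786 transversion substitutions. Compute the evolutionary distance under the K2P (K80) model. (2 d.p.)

1.00

P = 508/2355 ≈ 0.215711 and Q = 786/2355 ≈ 0.333758.
Under the Kimura two-parameter model, d = −½ ln(1 − 2P − Q) − ¼ ln(1 − 2Q).
1 − 2P − Q = 0.23482, giving −½ ln(0.23482) = 0.724468.
1 − 2Q = 0.332484, giving −¼ ln(0.332484) = 0.275291.
d = 0.724468 + 0.275291 = 0.999759.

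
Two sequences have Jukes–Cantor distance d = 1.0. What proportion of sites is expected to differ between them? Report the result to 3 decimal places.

0.552

p = (3/4)(1 − e^(−4d/3)) = 0.75 × (1 − e^(-1.333333)) = 0.75 × (1 − 0.263597) = 0.552302.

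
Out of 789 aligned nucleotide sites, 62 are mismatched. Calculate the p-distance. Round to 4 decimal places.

0.0786

p = 62/789 = 0.078580… ≈ 0.0786 (to 4 d.p.).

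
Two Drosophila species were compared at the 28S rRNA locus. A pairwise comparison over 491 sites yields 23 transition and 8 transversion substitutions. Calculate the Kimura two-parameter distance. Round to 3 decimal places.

0.067

P = 23/491 ≈ 0.046843 and Q = 8/491 ≈ 0.016293.
Under the Kimura two-parameter model, d = −½ ln(1 − 2P − Q) − ¼ ln(1 − 2Q).
1 − 2P − Q = 0.890021, giving −½ ln(0.890021) = 0.058255.
1 − 2Q = 0.967414, giving −¼ ln(0.967414) = 0.008282.
d = 0.058255 + 0.008282 = 0.066537.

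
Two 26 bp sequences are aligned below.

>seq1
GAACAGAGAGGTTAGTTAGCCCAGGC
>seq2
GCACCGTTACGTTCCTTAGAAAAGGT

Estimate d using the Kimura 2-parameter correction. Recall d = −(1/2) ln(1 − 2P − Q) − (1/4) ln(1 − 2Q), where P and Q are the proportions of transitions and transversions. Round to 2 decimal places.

0.68

Of 26 sites, 1 differences are transitions and 10 are transversions, so P = 1/26 ≈ 0.038462 and Q = 10/26 ≈ 0.384615.
Under the Kimura two-parameter model, d = −½ ln(1 − 2P − Q) − ¼ ln(1 − 2Q).
1 − 2P − Q = 0.538461, giving −½ ln(0.538461) = 0.309520.
1 − 2Q = 0.23077, giving −¼ ln(0.23077) = 0.366583.
d = 0.309520 + 0.366583 = 0.676103.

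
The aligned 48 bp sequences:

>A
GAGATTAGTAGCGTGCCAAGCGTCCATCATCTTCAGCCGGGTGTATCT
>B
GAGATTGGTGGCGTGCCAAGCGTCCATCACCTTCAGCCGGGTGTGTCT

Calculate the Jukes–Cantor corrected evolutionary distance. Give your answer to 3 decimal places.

0.088

The sequences differ at 4 of 48 sites (7, 10, 30, 45), so p = 4/48 ≈ 0.083333.
d = −(3/4) ln(1 − 4p/3) = −0.75 ln(1 − 0.111111) = −0.75 ln(0.888889)
  = −0.75 × (-0.117783) = 0.088337 substitutions/site.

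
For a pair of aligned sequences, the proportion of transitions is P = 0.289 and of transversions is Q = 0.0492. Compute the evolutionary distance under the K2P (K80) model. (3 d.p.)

0.519

Under the Kimura two-parameter model, d = −½ ln(1 − 2P − Q) − ¼ ln(1 − 2Q).
1 − 2P − Q = 0.3728, giving −½ ln(0.3728) = 0.493357.
1 − 2Q = 0.9016, giving −¼ ln(0.9016) = 0.025896.
d = 0.493357 + 0.025896 = 0.519253.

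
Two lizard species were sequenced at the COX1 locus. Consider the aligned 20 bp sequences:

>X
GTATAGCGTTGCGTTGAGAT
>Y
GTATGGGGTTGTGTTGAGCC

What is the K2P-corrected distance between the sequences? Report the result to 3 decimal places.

0.311

Of 20 sites, 3 differences are transitions and 2 are transversions, so P = 3/20 = 0.15 and Q = 2/20 = 0.1.
Under the Kimura two-parameter model, d = −½ ln(1 − 2P − Q) − ¼ ln(1 − 2Q).
1 − 2P − Q = 0.6, giving −½ ln(0.6) = 0.255413.
1 − 2Q = 0.8, giving −¼ ln(0.8) = 0.055786.
d = 0.255413 + 0.055786 = 0.311199.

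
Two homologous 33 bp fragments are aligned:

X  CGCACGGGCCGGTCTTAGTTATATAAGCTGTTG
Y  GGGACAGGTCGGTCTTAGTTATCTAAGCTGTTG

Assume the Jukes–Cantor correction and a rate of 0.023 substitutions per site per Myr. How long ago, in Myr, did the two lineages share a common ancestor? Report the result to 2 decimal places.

The sequences differ at 5 of 33 sites (1, 3, 6, 9, 23), so p = 5/33 ≈ 0.151515.
d = −(3/4) ln(1 − 4p/3) = −0.75 ln(1 − 0.20202) = −0.75 ln(0.79798)
  = −0.75 × (-0.225672) = 0.169254 substitutions/site.
Under a molecular clock d = 2μt, so t = d/(2μ) = 0.169254 / (2 × 0.023) = 3.68 Myr.

3.68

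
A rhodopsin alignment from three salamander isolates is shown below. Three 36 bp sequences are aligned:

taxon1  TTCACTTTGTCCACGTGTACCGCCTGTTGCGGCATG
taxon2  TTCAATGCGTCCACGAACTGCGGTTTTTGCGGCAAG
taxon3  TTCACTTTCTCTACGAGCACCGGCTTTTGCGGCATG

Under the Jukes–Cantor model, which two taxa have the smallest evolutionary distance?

taxon1–taxon2: 12/36 differ, p = 0.333, d = 0.441.
taxon1–taxon3: 6/36 differ, p = 0.167, d = 0.188.
taxon2–taxon3: 10/36 differ, p = 0.278, d = 0.347.
The smallest distance is between taxon1 and taxon3.

taxon1 and taxon3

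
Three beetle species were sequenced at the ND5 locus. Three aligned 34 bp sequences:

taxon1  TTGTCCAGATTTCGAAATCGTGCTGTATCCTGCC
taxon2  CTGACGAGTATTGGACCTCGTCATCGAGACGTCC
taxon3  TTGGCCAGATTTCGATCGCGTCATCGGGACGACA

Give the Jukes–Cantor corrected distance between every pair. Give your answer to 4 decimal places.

d(taxon1,taxon2) = 0.7405, d(taxon1,taxon3) = 0.5972, d(taxon2,taxon3) = 0.4234

taxon1–taxon2: 16/34 sites differ → p ≈ 0.470588, d = −0.75 ln(1 − 0.627451) = 0.740540 ≈ 0.7405.
taxon1–taxon3: 14/34 sites differ → p ≈ 0.411765, d = −0.75 ln(1 − 0.54902) = 0.597249 ≈ 0.5972.
taxon2–taxon3: 11/34 sites differ → p ≈ 0.323529, d = −0.75 ln(1 − 0.431372) = 0.423397 ≈ 0.4234.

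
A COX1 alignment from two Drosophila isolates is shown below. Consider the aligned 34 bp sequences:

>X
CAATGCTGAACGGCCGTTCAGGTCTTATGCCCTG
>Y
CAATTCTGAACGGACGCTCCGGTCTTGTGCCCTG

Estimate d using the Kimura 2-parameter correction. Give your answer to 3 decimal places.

0.164

Of 34 sites, 2 differences are transitions and 3 are transversions, so P = 2/34 ≈ 0.058824 and Q = 3/34 ≈ 0.088235.
Under the Kimura two-parameter model, d = −½ ln(1 − 2P − Q) − ¼ ln(1 − 2Q).
1 − 2P − Q = 0.794117, giving −½ ln(0.794117) = 0.115262.
1 − 2Q = 0.82353, giving −¼ ln(0.82353) = 0.048539.
d = 0.115262 + 0.048539 = 0.163801.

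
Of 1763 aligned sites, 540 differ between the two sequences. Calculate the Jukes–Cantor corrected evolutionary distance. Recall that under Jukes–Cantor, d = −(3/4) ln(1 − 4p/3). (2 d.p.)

p = 540/1763 ≈ 0.306296.
d = −(3/4) ln(1 − 4p/3) = −0.75 ln(1 − 0.408395) = −0.75 ln(0.591605)
  = −0.75 × (-0.524916) = 0.393687 substitutions/site.

0.39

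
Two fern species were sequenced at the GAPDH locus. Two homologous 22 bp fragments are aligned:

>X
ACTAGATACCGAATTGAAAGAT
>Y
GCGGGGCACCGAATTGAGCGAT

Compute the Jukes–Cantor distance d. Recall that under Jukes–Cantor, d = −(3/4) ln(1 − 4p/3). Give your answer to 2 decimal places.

0.41

The sequences differ at 7 of 22 sites (1, 3, 4, 6, 7, 18, 19), so p = 7/22 ≈ 0.318182.
d = −(3/4) ln(1 − 4p/3) = −0.75 ln(1 − 0.424243) = −0.75 ln(0.575757)
  = −0.75 × (-0.552070) = 0.414053 substitutions/site.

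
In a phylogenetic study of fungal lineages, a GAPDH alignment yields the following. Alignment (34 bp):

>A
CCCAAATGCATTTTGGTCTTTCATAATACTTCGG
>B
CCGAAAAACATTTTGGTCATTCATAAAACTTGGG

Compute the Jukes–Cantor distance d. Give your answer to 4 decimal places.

0.2012

The sequences differ at 6 of 34 sites (3, 7, 8, 19, 27, 32), so p = 6/34 ≈ 0.176471.
d = −(3/4) ln(1 − 4p/3) = −0.75 ln(1 − 0.235295) = −0.75 ln(0.764705)
  = −0.75 × (-0.268265) = 0.201199 substitutions/site.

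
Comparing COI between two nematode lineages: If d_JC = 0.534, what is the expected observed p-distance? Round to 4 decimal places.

p = (3/4)(1 − e^(−4d/3)) = 0.75 × (1 − e^(-0.712)) = 0.75 × (1 − 0.490662) = 0.382004.

0.3820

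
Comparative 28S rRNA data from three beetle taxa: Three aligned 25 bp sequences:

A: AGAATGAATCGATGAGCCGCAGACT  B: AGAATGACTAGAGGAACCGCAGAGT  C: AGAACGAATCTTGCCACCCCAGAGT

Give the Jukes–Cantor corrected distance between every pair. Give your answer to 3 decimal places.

d(A,B) = 0.233, d(A,C) = 0.490, d(B,C) = 0.417

A–B: 5/25 sites differ → p = 0.2, d = −0.75 ln(1 − 0.266667) = 0.232617 ≈ 0.233.
A–C: 9/25 sites differ → p = 0.36, d = −0.75 ln(1 − 0.48) = 0.490445 ≈ 0.490.
B–C: 8/25 sites differ → p = 0.32, d = −0.75 ln(1 − 0.426667) = 0.417216 ≈ 0.417.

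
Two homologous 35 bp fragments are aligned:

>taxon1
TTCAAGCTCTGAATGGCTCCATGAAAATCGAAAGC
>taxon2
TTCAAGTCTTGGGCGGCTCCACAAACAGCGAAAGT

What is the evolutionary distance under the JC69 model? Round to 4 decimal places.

The sequences differ at 11 of 35 sites, so p = 11/35 ≈ 0.314286.
d = −(3/4) ln(1 − 4p/3) = −0.75 ln(1 − 0.419048) = −0.75 ln(0.580952)
  = −0.75 × (-0.543087) = 0.407315 substitutions/site.

0.4073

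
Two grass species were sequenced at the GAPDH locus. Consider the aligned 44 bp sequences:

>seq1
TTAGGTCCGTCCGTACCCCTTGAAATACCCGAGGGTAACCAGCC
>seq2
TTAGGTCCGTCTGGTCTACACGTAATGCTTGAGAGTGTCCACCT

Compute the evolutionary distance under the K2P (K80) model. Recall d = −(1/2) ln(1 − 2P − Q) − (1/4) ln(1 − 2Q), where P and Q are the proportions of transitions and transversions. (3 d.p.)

Of 44 sites, 9 differences are transitions and 7 are transversions, so P = 9/44 ≈ 0.204545 and Q = 7/44 ≈ 0.159091.
Under the Kimura two-parameter model, d = −½ ln(1 − 2P − Q) − ¼ ln(1 − 2Q).
1 − 2P − Q = 0.431819, giving −½ ln(0.431819) = 0.419874.
1 − 2Q = 0.681818, giving −¼ ln(0.681818) = 0.095748.
d = 0.419874 + 0.095748 = 0.515622.

0.516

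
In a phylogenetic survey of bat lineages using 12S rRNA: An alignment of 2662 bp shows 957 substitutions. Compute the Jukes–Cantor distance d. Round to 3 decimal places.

0.489

p = 957/2662 ≈ 0.359504.
d = −(3/4) ln(1 − 4p/3) = −0.75 ln(1 − 0.479339) = −0.75 ln(0.520661)
  = −0.75 × (-0.652656) = 0.489492 substitutions/site.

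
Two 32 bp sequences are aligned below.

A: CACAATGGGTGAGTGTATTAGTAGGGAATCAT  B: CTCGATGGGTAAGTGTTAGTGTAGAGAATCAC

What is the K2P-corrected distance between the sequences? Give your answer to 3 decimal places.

Of 32 sites, 4 differences are transitions and 5 are transversions, so P = 4/32 = 0.125 and Q = 5/32 = 0.15625.
Under the Kimura two-parameter model, d = −½ ln(1 − 2P − Q) − ¼ ln(1 − 2Q).
1 − 2P − Q = 0.59375, giving −½ ln(0.59375) = 0.260648.
1 − 2Q = 0.6875, giving −¼ ln(0.6875) = 0.093673.
d = 0.260648 + 0.093673 = 0.354321.

0.354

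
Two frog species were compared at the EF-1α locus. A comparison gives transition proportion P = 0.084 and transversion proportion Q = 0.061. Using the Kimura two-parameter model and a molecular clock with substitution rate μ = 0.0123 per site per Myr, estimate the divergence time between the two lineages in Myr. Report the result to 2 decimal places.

Under the Kimura two-parameter model, d = −½ ln(1 − 2P − Q) − ¼ ln(1 − 2Q).
1 − 2P − Q = 0.771, giving −½ ln(0.771) = 0.130033.
1 − 2Q = 0.878, giving −¼ ln(0.878) = 0.032527.
d = 0.130033 + 0.032527 = 0.162560.
Under a molecular clock d = 2μt, so t = d/(2μ) = 0.162560 / (2 × 0.0123) = 6.61 Myr.

6.61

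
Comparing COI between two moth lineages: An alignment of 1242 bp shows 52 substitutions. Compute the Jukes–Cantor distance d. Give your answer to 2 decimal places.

p = 52/1242 ≈ 0.041868.
d = −(3/4) ln(1 − 4p/3) = −0.75 ln(1 − 0.055824) = −0.75 ln(0.944176)
  = −0.75 × (-0.057443) = 0.043082 substitutions/site.

0.04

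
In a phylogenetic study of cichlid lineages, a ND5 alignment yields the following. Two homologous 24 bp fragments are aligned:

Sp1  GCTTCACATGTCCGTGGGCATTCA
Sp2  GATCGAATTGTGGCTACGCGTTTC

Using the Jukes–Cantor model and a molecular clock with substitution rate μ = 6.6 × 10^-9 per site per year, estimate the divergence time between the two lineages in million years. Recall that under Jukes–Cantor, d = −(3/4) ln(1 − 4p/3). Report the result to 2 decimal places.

72.78

The sequences differ at 13 of 24 sites, so p = 13/24 ≈ 0.541667.
d = −(3/4) ln(1 − 4p/3) = −0.75 ln(1 − 0.722223) = −0.75 ln(0.277777)
  = −0.75 × (-1.280937) = 0.960703 substitutions/site.
Under a molecular clock d = 2μt, so t = d/(2μ) = 0.960703 / (2 × 6.6 × 10^-9) = 72.78 million years.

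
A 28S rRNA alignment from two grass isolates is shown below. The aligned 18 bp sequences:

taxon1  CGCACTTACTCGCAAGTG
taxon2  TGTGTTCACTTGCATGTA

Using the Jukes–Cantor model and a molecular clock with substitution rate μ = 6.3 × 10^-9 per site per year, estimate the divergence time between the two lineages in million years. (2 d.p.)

The sequences differ at 8 of 18 sites (1, 3, 4, 5, 7, 11, 15, 18), so p = 8/18 ≈ 0.444444.
d = −(3/4) ln(1 − 4p/3) = −0.75 ln(1 − 0.592592) = −0.75 ln(0.407408)
  = −0.75 × (-0.897940) = 0.673455 substitutions/site.
Under a molecular clock d = 2μt, so t = d/(2μ) = 0.673455 / (2 × 6.3 × 10^-9) = 53.45 million years.

53.45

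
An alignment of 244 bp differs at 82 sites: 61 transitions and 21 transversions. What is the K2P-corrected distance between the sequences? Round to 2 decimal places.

P = 61/244 = 0.25 and Q = 21/244 ≈ 0.086066.
Under the Kimura two-parameter model, d = −½ ln(1 − 2P − Q) − ¼ ln(1 − 2Q).
1 − 2P − Q = 0.413934, giving −½ ln(0.413934) = 0.441024.
1 − 2Q = 0.827868, giving −¼ ln(0.827868) = 0.047225.
d = 0.441024 + 0.047225 = 0.488249.

0.49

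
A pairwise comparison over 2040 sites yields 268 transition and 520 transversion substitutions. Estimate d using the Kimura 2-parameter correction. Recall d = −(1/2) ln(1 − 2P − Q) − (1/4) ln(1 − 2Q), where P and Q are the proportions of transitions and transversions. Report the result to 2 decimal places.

P = 268/2040 ≈ 0.131373 and Q = 520/2040 ≈ 0.254902.
Under the Kimura two-parameter model, d = −½ ln(1 − 2P − Q) − ¼ ln(1 − 2Q).
1 − 2P − Q = 0.482352, giving −½ ln(0.482352) = 0.364541.
1 − 2Q = 0.490196, giving −¼ ln(0.490196) = 0.178237.
d = 0.364541 + 0.178237 = 0.542778.

0.54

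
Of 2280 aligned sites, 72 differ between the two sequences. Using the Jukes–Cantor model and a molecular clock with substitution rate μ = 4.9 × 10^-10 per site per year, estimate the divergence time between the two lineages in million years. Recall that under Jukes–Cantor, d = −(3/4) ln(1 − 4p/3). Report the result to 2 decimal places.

32.92

p = 72/2280 ≈ 0.031579.
d = −(3/4) ln(1 − 4p/3) = −0.75 ln(1 − 0.042105) = −0.75 ln(0.957895)
  = −0.75 × (-0.043017) = 0.032263 substitutions/site.
Under a molecular clock d = 2μt, so t = d/(2μ) = 0.032263 / (2 × 4.9 × 10^-10) = 32.92 million years.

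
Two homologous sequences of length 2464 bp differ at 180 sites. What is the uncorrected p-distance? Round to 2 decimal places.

p = 180/2464 = 0.073051… ≈ 0.07 (to 2 d.p.).

0.07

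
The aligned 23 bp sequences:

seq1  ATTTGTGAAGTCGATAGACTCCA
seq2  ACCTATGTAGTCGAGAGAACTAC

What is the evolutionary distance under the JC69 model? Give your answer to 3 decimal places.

The sequences differ at 10 of 23 sites (2, 3, 5, 8, 15, 19, 20, 21, 22, 23), so p = 10/23 ≈ 0.434783.
d = −(3/4) ln(1 − 4p/3) = −0.75 ln(1 − 0.579711) = −0.75 ln(0.420289)
  = −0.75 × (-0.866813) = 0.650110 substitutions/site.

0.650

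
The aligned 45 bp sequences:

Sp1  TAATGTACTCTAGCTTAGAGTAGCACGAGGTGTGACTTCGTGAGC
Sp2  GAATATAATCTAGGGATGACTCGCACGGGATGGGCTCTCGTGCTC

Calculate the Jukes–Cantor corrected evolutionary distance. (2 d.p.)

0.53

The sequences differ at 17 of 45 sites, so p = 17/45 ≈ 0.377778.
d = −(3/4) ln(1 − 4p/3) = −0.75 ln(1 − 0.503704) = −0.75 ln(0.496296)
  = −0.75 × (-0.700583) = 0.525437 substitutions/site.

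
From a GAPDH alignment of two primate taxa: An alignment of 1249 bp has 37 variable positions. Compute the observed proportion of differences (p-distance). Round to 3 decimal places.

p = 37/1249 = 0.029623… ≈ 0.030 (to 3 d.p.).

0.030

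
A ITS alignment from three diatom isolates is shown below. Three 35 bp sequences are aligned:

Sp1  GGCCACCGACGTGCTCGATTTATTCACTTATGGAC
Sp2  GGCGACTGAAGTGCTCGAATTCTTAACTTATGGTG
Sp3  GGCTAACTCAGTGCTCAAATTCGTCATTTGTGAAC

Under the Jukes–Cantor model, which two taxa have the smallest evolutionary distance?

Sp1–Sp2: 8/35 differ, p = 0.229, d = 0.273.
Sp1–Sp3: 12/35 differ, p = 0.343, d = 0.458.
Sp2–Sp3: 13/35 differ, p = 0.371, d = 0.513.
The smallest distance is between Sp1 and Sp2.

Sp1 and Sp2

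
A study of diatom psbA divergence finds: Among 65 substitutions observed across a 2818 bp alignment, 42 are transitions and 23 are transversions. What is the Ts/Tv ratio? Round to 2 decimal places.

1.83

R = 42/23 = 1.826086… ≈ 1.83 (to 2 d.p.).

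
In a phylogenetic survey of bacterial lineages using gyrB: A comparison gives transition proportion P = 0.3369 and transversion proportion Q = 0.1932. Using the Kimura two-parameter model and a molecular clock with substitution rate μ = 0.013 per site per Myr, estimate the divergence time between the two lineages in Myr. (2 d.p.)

43.49

Under the Kimura two-parameter model, d = −½ ln(1 − 2P − Q) − ¼ ln(1 − 2Q).
1 − 2P − Q = 0.133, giving −½ ln(0.133) = 1.008703.
1 − 2Q = 0.6136, giving −¼ ln(0.6136) = 0.122103.
d = 1.008703 + 0.122103 = 1.130806.
Under a molecular clock d = 2μt, so t = d/(2μ) = 1.130806 / (2 × 0.013) = 43.49 Myr.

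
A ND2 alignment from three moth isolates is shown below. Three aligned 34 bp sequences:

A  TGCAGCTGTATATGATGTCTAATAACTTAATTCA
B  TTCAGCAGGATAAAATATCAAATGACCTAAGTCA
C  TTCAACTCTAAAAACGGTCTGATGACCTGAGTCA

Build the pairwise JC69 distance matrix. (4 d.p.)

A–B: 10/34 sites differ → p ≈ 0.294118, d = −0.75 ln(1 − 0.392157) = 0.373379 ≈ 0.3734.
A–C: 13/34 sites differ → p ≈ 0.382353, d = −0.75 ln(1 − 0.509804) = 0.534712 ≈ 0.5347.
B–C: 11/34 sites differ → p ≈ 0.323529, d = −0.75 ln(1 − 0.431372) = 0.423397 ≈ 0.4234.

d(A,B) = 0.3734, d(A,C) = 0.5347, d(B,C) = 0.4234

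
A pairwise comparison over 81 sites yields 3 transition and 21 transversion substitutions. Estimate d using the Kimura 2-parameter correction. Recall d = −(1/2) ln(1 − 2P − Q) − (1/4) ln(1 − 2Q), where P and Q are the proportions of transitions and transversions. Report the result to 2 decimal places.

0.39

P = 3/81 ≈ 0.037037 and Q = 21/81 ≈ 0.259259.
Under the Kimura two-parameter model, d = −½ ln(1 − 2P − Q) − ¼ ln(1 − 2Q).
1 − 2P − Q = 0.666667, giving −½ ln(0.666667) = 0.202732.
1 − 2Q = 0.481482, giving −¼ ln(0.481482) = 0.182722.
d = 0.202732 + 0.182722 = 0.385454.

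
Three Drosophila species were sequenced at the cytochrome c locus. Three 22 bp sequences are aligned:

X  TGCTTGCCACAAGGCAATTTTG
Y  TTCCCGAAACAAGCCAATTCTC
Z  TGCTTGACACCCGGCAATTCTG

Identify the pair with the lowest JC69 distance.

X–Y: 8/22 differ, p = 0.364, d = 0.497.
X–Z: 4/22 differ, p = 0.182, d = 0.208.
Y–Z: 8/22 differ, p = 0.364, d = 0.497.
The smallest distance is between X and Z.

X and Z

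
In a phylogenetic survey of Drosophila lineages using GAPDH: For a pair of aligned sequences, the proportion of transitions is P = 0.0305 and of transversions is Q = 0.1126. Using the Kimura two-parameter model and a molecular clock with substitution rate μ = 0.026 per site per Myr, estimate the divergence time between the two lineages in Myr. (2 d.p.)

Under the Kimura two-parameter model, d = −½ ln(1 − 2P − Q) − ¼ ln(1 − 2Q).
1 − 2P − Q = 0.8264, giving −½ ln(0.8264) = 0.095338.
1 − 2Q = 0.7748, giving −¼ ln(0.7748) = 0.063788.
d = 0.095338 + 0.063788 = 0.159126.
Under a molecular clock d = 2μt, so t = d/(2μ) = 0.159126 / (2 × 0.026) = 3.06 Myr.

3.06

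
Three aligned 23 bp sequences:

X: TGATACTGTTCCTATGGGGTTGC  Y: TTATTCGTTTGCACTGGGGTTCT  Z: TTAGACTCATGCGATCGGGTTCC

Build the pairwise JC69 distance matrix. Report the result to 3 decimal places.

X–Y: 9/23 sites differ → p ≈ 0.391304, d = −0.75 ln(1 − 0.521739) = 0.553199 ≈ 0.553.
X–Z: 8/23 sites differ → p ≈ 0.347826, d = −0.75 ln(1 − 0.463768) = 0.467391 ≈ 0.467.
Y–Z: 9/23 sites differ → p ≈ 0.391304, d = −0.75 ln(1 − 0.521739) = 0.553199 ≈ 0.553.

d(X,Y) = 0.553, d(X,Z) = 0.467, d(Y,Z) = 0.553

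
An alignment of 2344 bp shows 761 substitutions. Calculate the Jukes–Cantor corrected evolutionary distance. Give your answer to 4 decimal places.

p = 761/2344 ≈ 0.324659.
d = −(3/4) ln(1 − 4p/3) = −0.75 ln(1 − 0.432879) = −0.75 ln(0.567121)
  = −0.75 × (-0.567183) = 0.425387 substitutions/site.

0.4254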